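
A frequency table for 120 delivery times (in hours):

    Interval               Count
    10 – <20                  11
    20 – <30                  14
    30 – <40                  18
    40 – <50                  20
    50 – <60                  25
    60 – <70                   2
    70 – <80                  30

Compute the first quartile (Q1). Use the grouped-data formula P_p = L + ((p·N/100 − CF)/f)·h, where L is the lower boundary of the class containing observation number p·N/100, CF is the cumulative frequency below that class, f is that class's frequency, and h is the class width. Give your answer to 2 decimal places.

32.78

N = 120; target position k = 25/100 · 120 = 30.
Cumulative frequencies: 11, 25, 43, 63, 88, 90, 120.
Observation 30 falls in the class 30 – <40.
L = 30, CF = 25, f = 18, h = 10.
P25 = 30 + ((30 − 25)/18)·10 = 30 + 2.77778 = 32.7778.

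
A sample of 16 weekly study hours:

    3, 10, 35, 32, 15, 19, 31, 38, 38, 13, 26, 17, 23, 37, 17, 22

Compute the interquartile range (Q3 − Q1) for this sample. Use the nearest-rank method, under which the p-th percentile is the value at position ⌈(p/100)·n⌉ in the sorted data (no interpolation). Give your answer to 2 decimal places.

17.00

Sorted: 3, 10, 13, 15, 17, 17, 19, 22, 23, 26, 31, 32, 35, 37, 38, 38.
n = 16.
P25: rank ⌈25/100·16⌉ = 4 → 15.
P75: rank ⌈75/100·16⌉ = 12 → 32.
Difference: 32 − 15 = 17.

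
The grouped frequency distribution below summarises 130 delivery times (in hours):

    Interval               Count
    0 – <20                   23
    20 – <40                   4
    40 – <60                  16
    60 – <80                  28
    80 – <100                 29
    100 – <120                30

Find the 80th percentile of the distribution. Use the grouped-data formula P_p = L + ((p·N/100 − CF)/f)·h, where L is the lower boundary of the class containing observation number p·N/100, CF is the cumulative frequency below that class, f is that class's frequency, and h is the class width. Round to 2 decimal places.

102.67

N = 130; target position k = 80/100 · 130 = 104.
Cumulative frequencies: 23, 27, 43, 71, 100, 130.
Observation 104 falls in the class 100 – <120.
L = 100, CF = 100, f = 30, h = 20.
P80 = 100 + ((104 − 100)/30)·20 = 100 + 2.66667 = 102.667.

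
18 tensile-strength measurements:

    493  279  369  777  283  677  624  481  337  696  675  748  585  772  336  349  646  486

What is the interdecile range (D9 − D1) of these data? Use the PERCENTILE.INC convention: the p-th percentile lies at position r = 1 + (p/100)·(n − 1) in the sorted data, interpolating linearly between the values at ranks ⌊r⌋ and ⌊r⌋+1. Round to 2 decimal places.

Sorted: 279, 283, 336, 337, 349, 369, 481, 486, 493, 585, 624, 646, 675, 677, 696, 748, 772, 777.
n = 18.
P10: r = 2.7; ranks 2–3 are 283, 336; interpolating gives 320.1.
P90: r = 16.3; ranks 16–17 are 748, 772; interpolating gives 755.2.
Difference: 755.2 − 320.1 = 435.1.

435.10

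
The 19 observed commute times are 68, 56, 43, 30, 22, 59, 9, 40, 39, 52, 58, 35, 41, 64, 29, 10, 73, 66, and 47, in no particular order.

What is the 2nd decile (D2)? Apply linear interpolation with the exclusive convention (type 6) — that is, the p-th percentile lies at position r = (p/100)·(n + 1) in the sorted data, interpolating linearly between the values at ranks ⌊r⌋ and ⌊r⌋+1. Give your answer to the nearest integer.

29

Sorted: 9, 10, 22, 29, 30, 35, 39, 40, 41, 43, 47, 52, 56, 58, 59, 64, 66, 68, 73.
n = 19.
r = (20/100)·(19 + 1) = 4.
r is an integer, so P20 is the value at rank 4: 29.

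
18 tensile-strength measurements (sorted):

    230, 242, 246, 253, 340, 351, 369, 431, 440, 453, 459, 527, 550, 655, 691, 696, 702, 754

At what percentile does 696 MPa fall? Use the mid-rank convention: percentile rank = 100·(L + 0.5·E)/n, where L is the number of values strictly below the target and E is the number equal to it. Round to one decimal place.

86.1

Count below 696: L = 15; count equal: E = 1; n = 18.
Percentile rank = 100·(15 + 0.5·1)/18 = 100·15.5/18 = 86.11.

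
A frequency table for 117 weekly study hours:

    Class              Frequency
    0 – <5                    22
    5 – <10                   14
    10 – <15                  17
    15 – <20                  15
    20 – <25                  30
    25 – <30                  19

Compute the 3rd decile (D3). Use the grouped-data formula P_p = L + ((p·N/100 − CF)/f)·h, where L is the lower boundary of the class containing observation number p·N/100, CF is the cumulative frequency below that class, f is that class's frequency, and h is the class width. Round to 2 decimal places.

N = 117; target position k = 30/100 · 117 = 35.1.
Cumulative frequencies: 22, 36, 53, 68, 98, 117.
Observation 35.1 falls in the class 5 – <10.
L = 5, CF = 22, f = 14, h = 5.
P30 = 5 + ((35.1 − 22)/14)·5 = 5 + 4.67857 = 9.67857.

9.68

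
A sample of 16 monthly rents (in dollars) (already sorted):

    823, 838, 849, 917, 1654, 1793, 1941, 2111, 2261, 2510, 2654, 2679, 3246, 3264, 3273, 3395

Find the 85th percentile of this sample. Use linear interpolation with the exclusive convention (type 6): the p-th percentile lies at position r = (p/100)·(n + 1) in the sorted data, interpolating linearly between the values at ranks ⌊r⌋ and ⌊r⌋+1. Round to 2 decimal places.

n = 16.
r = (85/100)·(16 + 1) = 14.45.
Rank 14 is 3264 and rank 15 is 3273.
Interpolate: 3264 + 0.45·(3273 − 3264) = 3264 + 0.45·9 = 3268.05.

3268.05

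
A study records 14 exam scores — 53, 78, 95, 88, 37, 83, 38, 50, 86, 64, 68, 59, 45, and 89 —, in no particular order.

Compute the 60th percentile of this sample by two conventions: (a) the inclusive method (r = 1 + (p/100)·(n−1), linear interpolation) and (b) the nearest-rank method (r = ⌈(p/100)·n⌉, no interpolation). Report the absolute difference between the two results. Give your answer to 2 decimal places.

Sorted: 37, 38, 45, 50, 53, 59, 64, 68, 78, 83, 86, 88, 89, 95.
n = 14.
(a) r = 8.8; between ranks 8 (68) and 9 (78): 76.
(b) the nearest-rank method: rank 9 → 78.
|76 − 78| = 2.

2.00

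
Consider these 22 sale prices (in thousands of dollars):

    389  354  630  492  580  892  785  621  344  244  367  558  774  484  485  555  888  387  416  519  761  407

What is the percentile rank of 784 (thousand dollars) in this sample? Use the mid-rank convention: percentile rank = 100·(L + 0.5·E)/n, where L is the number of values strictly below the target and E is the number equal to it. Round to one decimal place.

Sorted: 244, 344, 354, 367, 387, 389, 407, 416, 484, 485, 492, 519, 555, 558, 580, 621, 630, 761, 774, 785, 888, 892.
Count below 784: L = 19; count equal: E = 0; n = 22.
Percentile rank = 100·(19 + 0.5·0)/22 = 100·19/22 = 86.36.

86.4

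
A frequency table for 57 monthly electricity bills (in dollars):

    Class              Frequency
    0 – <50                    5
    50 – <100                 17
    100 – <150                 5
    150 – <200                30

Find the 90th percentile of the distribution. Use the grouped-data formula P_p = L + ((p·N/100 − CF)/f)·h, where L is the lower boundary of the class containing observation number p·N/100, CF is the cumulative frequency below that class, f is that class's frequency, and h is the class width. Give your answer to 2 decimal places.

N = 57; target position k = 90/100 · 57 = 51.3.
Cumulative frequencies: 5, 22, 27, 57.
Observation 51.3 falls in the class 150 – <200.
L = 150, CF = 27, f = 30, h = 50.
P90 = 150 + ((51.3 − 27)/30)·50 = 150 + 40.5 = 190.5.

190.50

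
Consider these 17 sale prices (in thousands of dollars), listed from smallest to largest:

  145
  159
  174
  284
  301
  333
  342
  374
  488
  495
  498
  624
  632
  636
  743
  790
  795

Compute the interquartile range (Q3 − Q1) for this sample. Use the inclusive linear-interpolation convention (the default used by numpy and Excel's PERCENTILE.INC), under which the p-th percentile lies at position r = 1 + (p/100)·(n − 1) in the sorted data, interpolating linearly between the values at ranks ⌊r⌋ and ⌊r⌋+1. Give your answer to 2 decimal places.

331.00

n = 17.
P25: r = 5 (integer) → 301.
P75: r = 13 (integer) → 632.
Difference: 632 − 301 = 331.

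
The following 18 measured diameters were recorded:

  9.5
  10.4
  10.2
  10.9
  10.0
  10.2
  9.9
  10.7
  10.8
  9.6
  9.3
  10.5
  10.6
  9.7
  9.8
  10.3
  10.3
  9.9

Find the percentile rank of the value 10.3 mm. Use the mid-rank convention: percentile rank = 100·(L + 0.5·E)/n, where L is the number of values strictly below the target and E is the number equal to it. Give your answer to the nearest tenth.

61.1

Sorted: 9.3, 9.5, 9.6, 9.7, 9.8, 9.9, 9.9, 10.0, 10.2, 10.2, 10.3, 10.3, 10.4, 10.5, 10.6, 10.7, 10.8, 10.9.
Count below 10.3: L = 10; count equal: E = 2; n = 18.
Percentile rank = 100·(10 + 0.5·2)/18 = 100·11/18 = 61.11.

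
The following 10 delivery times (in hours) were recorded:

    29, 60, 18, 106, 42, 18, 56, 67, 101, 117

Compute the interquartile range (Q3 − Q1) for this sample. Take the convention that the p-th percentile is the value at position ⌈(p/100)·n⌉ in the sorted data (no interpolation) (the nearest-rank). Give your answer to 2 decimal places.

Sorted: 18, 18, 29, 42, 56, 60, 67, 101, 106, 117.
n = 10.
P25: rank ⌈25/100·10⌉ = 3 → 29.
P75: rank ⌈75/100·10⌉ = 8 → 101.
Difference: 101 − 29 = 72.

72.00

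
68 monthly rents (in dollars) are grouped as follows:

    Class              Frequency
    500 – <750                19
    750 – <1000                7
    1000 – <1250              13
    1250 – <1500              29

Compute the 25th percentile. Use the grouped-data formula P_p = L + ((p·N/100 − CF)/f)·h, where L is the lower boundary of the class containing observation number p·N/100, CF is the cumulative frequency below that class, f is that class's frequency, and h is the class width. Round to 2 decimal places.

723.68

N = 68; target position k = 25/100 · 68 = 17.
Cumulative frequencies: 19, 26, 39, 68.
Observation 17 falls in the class 500 – <750.
L = 500, CF = 0, f = 19, h = 250.
P25 = 500 + ((17 − 0)/19)·250 = 500 + 223.684 = 723.684.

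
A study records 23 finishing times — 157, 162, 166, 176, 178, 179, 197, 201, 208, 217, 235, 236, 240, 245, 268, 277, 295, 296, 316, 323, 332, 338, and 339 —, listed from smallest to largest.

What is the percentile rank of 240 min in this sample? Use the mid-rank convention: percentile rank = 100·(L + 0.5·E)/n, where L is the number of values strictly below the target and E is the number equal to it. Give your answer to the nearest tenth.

Count below 240: L = 12; count equal: E = 1; n = 23.
Percentile rank = 100·(12 + 0.5·1)/23 = 100·12.5/23 = 54.35.

54.3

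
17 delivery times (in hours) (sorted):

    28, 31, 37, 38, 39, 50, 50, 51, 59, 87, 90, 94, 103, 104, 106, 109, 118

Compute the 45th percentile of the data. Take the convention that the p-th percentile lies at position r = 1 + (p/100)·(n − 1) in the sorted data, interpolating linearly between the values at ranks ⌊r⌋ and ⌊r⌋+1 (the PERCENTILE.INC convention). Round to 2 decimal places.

n = 17.
r = 1 + (45/100)·(17 − 1) = 1 + 7.2 = 8.2.
Rank 8 is 51 and rank 9 is 59.
Interpolate: 51 + 0.2·(59 − 51) = 51 + 0.2·8 = 52.6.

52.60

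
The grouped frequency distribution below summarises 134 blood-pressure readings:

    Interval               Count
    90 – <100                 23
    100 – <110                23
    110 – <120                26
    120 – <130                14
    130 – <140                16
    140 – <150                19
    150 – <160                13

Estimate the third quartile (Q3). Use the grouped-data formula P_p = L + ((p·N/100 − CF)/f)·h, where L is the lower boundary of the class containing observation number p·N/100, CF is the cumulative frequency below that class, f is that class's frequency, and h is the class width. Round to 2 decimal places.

N = 134; target position k = 75/100 · 134 = 100.5.
Cumulative frequencies: 23, 46, 72, 86, 102, 121, 134.
Observation 100.5 falls in the class 130 – <140.
L = 130, CF = 86, f = 16, h = 10.
P75 = 130 + ((100.5 − 86)/16)·10 = 130 + 9.0625 = 139.062.

139.06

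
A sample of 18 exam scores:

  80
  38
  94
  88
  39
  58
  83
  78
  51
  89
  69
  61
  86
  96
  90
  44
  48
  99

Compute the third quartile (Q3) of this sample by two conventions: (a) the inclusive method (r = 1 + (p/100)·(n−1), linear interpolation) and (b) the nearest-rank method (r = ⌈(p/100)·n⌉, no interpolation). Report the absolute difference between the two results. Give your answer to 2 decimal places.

Sorted: 38, 39, 44, 48, 51, 58, 61, 69, 78, 80, 83, 86, 88, 89, 90, 94, 96, 99.
n = 18.
(a) r = 13.75; between ranks 13 (88) and 14 (89): 88.75.
(b) the nearest-rank method: rank 14 → 89.
|88.75 − 89| = 0.25.

0.25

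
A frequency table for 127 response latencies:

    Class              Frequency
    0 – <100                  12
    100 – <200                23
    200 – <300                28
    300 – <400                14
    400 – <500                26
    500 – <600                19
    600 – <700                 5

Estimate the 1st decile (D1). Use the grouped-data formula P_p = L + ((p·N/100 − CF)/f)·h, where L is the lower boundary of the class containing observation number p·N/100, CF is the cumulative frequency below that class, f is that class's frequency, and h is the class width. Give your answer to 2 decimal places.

N = 127; target position k = 10/100 · 127 = 12.7.
Cumulative frequencies: 12, 35, 63, 77, 103, 122, 127.
Observation 12.7 falls in the class 100 – <200.
L = 100, CF = 12, f = 23, h = 100.
P10 = 100 + ((12.7 − 12)/23)·100 = 100 + 3.04348 = 103.043.

103.04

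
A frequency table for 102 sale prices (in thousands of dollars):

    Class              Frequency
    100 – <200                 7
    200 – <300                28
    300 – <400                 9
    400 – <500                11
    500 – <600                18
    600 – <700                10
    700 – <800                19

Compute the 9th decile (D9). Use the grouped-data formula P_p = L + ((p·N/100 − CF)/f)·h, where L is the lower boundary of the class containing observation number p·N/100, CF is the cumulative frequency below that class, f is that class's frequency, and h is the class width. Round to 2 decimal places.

746.32

N = 102; target position k = 90/100 · 102 = 91.8.
Cumulative frequencies: 7, 35, 44, 55, 73, 83, 102.
Observation 91.8 falls in the class 700 – <800.
L = 700, CF = 83, f = 19, h = 100.
P90 = 700 + ((91.8 − 83)/19)·100 = 700 + 46.3158 = 746.316.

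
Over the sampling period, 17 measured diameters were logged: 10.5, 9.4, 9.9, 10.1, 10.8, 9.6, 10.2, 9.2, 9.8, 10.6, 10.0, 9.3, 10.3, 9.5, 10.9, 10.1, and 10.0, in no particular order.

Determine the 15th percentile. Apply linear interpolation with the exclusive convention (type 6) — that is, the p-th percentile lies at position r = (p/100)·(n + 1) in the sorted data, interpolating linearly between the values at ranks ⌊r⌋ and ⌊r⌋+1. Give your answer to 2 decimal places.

9.37

Sorted: 9.2, 9.3, 9.4, 9.5, 9.6, 9.8, 9.9, 10.0, 10.0, 10.1, 10.1, 10.2, 10.3, 10.5, 10.6, 10.8, 10.9.
n = 17.
r = (15/100)·(17 + 1) = 2.7.
Rank 2 is 9.3 and rank 3 is 9.4.
Interpolate: 9.3 + 0.7·(9.4 − 9.3) = 9.3 + 0.7·0.1 = 9.37.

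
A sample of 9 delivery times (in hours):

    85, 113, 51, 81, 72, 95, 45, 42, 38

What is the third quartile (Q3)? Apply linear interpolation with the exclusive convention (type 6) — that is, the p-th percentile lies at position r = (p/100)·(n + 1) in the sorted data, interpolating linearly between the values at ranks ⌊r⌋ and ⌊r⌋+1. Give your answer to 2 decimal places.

90.00

Sorted: 38, 42, 45, 51, 72, 81, 85, 95, 113.
n = 9.
r = (75/100)·(9 + 1) = 7.5.
Rank 7 is 85 and rank 8 is 95.
Interpolate: 85 + 0.5·(95 − 85) = 85 + 0.5·10 = 90.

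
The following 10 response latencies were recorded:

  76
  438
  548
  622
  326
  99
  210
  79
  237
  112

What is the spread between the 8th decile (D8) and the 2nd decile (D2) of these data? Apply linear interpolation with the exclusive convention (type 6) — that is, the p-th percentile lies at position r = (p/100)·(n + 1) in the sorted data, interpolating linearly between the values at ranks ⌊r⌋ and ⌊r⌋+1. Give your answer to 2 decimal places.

Sorted: 76, 79, 99, 112, 210, 237, 326, 438, 548, 622.
n = 10.
P20: r = 2.2; ranks 2–3 are 79, 99; interpolating gives 83.
P80: r = 8.8; ranks 8–9 are 438, 548; interpolating gives 526.
Difference: 526 − 83 = 443.

443.00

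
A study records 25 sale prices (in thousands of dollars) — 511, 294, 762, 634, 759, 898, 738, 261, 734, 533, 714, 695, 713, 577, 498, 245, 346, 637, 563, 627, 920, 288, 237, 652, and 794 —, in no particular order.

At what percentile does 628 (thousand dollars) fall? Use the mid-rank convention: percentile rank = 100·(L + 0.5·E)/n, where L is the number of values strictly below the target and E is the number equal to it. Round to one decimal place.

Sorted: 237, 245, 261, 288, 294, 346, 498, 511, 533, 563, 577, 627, 634, 637, 652, 695, 713, 714, 734, 738, 759, 762, 794, 898, 920.
Count below 628: L = 12; count equal: E = 0; n = 25.
Percentile rank = 100·(12 + 0.5·0)/25 = 100·12/25 = 48.

48.0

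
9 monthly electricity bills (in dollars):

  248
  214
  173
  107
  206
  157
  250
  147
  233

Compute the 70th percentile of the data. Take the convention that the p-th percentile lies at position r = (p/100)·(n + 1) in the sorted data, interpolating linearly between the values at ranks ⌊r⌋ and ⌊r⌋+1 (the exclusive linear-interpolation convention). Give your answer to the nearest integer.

Sorted: 107, 147, 157, 173, 206, 214, 233, 248, 250.
n = 9.
r = (70/100)·(9 + 1) = 7.
r is an integer, so P70 is the value at rank 7: 233.

233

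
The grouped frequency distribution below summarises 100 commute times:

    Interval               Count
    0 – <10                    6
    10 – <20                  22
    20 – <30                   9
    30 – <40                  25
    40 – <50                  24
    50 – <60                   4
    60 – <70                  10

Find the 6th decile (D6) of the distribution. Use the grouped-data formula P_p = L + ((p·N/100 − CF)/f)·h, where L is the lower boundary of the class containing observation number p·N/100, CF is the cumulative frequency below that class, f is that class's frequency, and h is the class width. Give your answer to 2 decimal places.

39.20

N = 100; target position k = 60/100 · 100 = 60.
Cumulative frequencies: 6, 28, 37, 62, 86, 90, 100.
Observation 60 falls in the class 30 – <40.
L = 30, CF = 37, f = 25, h = 10.
P60 = 30 + ((60 − 37)/25)·10 = 30 + 9.2 = 39.2.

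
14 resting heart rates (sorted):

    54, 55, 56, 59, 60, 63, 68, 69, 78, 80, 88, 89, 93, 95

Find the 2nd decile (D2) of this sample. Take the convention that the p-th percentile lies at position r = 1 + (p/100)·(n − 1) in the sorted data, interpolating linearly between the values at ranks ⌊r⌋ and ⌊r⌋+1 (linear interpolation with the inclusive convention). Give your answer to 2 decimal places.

57.80

n = 14.
r = 1 + (20/100)·(14 − 1) = 1 + 2.6 = 3.6.
Rank 3 is 56 and rank 4 is 59.
Interpolate: 56 + 0.6·(59 − 56) = 56 + 0.6·3 = 57.8.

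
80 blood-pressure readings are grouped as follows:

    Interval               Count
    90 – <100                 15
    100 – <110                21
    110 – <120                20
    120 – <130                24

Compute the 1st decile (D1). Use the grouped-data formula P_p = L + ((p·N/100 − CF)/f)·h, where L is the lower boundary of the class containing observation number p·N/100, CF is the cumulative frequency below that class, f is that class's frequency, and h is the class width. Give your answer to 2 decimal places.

N = 80; target position k = 10/100 · 80 = 8.
Cumulative frequencies: 15, 36, 56, 80.
Observation 8 falls in the class 90 – <100.
L = 90, CF = 0, f = 15, h = 10.
P10 = 90 + ((8 − 0)/15)·10 = 90 + 5.33333 = 95.3333.

95.33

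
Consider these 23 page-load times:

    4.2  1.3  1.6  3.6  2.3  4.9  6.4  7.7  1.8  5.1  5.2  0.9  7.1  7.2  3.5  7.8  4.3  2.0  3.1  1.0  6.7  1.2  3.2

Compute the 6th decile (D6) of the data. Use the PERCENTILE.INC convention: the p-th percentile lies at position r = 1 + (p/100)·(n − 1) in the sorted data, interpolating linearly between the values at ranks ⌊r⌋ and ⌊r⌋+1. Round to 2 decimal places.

4.42

Sorted: 0.9, 1.0, 1.2, 1.3, 1.6, 1.8, 2.0, 2.3, 3.1, 3.2, 3.5, 3.6, 4.2, 4.3, 4.9, 5.1, 5.2, 6.4, 6.7, 7.1, 7.2, 7.7, 7.8.
n = 23.
r = 1 + (60/100)·(23 − 1) = 1 + 13.2 = 14.2.
Rank 14 is 4.3 and rank 15 is 4.9.
Interpolate: 4.3 + 0.2·(4.9 − 4.3) = 4.3 + 0.2·0.6 = 4.42.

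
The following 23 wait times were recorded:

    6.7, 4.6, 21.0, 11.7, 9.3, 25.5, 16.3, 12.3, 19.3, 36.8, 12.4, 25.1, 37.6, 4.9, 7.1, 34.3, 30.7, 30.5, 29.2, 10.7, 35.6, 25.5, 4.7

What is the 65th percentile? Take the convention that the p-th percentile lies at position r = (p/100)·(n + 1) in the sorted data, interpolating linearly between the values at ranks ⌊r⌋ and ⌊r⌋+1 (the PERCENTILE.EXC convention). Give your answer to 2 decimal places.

Sorted: 4.6, 4.7, 4.9, 6.7, 7.1, 9.3, 10.7, 11.7, 12.3, 12.4, 16.3, 19.3, 21.0, 25.1, 25.5, 25.5, 29.2, 30.5, 30.7, 34.3, 35.6, 36.8, 37.6.
n = 23.
r = (65/100)·(23 + 1) = 15.6.
Rank 15 is 25.5 and rank 16 is 25.5.
Interpolate: 25.5 + 0.6·(25.5 − 25.5) = 25.5 + 0.6·0 = 25.5.

25.50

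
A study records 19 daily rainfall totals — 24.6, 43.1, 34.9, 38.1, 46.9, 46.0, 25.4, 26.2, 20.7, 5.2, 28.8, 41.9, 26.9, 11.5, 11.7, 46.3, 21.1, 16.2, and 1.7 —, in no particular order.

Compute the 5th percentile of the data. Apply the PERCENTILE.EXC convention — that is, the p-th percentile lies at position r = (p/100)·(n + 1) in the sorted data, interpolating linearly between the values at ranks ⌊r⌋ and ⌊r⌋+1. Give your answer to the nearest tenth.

1.7

Sorted: 1.7, 5.2, 11.5, 11.7, 16.2, 20.7, 21.1, 24.6, 25.4, 26.2, 26.9, 28.8, 34.9, 38.1, 41.9, 43.1, 46.0, 46.3, 46.9.
n = 19.
r = (5/100)·(19 + 1) = 1.
r is an integer, so P5 is the value at rank 1: 1.7.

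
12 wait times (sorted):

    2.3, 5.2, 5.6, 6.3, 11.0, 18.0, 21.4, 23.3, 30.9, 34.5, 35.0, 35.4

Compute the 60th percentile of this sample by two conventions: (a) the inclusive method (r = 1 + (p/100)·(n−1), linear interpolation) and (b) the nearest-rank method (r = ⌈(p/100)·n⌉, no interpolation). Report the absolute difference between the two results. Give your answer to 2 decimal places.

n = 12.
(a) r = 7.6; between ranks 7 (21.4) and 8 (23.3): 22.54.
(b) the nearest-rank method: rank 8 → 23.3.
|22.54 − 23.3| = 0.76.

0.76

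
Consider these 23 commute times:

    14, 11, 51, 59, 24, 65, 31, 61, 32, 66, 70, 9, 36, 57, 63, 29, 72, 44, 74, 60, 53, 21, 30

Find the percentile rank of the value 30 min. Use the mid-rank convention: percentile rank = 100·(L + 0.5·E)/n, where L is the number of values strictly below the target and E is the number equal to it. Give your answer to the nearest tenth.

Sorted: 9, 11, 14, 21, 24, 29, 30, 31, 32, 36, 44, 51, 53, 57, 59, 60, 61, 63, 65, 66, 70, 72, 74.
Count below 30: L = 6; count equal: E = 1; n = 23.
Percentile rank = 100·(6 + 0.5·1)/23 = 100·6.5/23 = 28.26.

28.3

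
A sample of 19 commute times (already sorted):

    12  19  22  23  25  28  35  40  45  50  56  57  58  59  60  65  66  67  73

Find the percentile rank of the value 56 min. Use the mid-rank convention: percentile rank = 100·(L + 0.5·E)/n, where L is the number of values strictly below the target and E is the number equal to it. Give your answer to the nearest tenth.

55.3

Count below 56: L = 10; count equal: E = 1; n = 19.
Percentile rank = 100·(10 + 0.5·1)/19 = 100·10.5/19 = 55.26.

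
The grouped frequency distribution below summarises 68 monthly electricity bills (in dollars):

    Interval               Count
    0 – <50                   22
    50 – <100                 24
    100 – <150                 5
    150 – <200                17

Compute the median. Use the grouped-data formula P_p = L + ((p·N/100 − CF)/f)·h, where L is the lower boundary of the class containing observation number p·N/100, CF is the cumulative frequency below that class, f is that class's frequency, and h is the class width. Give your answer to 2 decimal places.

75.00

N = 68; target position k = 50/100 · 68 = 34.
Cumulative frequencies: 22, 46, 51, 68.
Observation 34 falls in the class 50 – <100.
L = 50, CF = 22, f = 24, h = 50.
P50 = 50 + ((34 − 22)/24)·50 = 50 + 25 = 75.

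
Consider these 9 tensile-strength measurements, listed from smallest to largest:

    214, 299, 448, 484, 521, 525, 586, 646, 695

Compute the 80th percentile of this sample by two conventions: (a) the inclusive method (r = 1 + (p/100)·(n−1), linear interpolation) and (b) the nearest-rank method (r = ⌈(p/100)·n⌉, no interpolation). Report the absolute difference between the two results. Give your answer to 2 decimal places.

n = 9.
(a) r = 7.4; between ranks 7 (586) and 8 (646): 610.
(b) the nearest-rank method: rank 8 → 646.
|610 − 646| = 36.

36.00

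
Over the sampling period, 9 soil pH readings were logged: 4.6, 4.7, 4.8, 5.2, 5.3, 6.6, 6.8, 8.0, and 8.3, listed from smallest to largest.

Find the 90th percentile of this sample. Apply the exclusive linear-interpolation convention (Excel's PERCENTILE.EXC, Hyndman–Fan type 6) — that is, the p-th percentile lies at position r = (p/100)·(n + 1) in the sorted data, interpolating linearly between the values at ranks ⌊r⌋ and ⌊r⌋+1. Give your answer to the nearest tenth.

n = 9.
r = (90/100)·(9 + 1) = 9.
r is an integer, so P90 is the value at rank 9: 8.3.

8.3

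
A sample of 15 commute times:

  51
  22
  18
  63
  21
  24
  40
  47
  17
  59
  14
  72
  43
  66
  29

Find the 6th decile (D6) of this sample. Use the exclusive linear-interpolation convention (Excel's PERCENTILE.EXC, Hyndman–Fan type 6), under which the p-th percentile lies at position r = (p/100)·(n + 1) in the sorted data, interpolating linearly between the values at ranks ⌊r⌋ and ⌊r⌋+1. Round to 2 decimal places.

45.40

Sorted: 14, 17, 18, 21, 22, 24, 29, 40, 43, 47, 51, 59, 63, 66, 72.
n = 15.
r = (60/100)·(15 + 1) = 9.6.
Rank 9 is 43 and rank 10 is 47.
Interpolate: 43 + 0.6·(47 − 43) = 43 + 0.6·4 = 45.4.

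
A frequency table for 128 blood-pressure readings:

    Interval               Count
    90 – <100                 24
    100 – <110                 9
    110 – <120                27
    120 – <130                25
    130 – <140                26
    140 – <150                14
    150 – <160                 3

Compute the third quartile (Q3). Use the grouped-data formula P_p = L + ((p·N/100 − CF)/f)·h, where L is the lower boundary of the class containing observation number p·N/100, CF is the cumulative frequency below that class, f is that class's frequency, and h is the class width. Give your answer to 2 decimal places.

N = 128; target position k = 75/100 · 128 = 96.
Cumulative frequencies: 24, 33, 60, 85, 111, 125, 128.
Observation 96 falls in the class 130 – <140.
L = 130, CF = 85, f = 26, h = 10.
P75 = 130 + ((96 − 85)/26)·10 = 130 + 4.23077 = 134.231.

134.23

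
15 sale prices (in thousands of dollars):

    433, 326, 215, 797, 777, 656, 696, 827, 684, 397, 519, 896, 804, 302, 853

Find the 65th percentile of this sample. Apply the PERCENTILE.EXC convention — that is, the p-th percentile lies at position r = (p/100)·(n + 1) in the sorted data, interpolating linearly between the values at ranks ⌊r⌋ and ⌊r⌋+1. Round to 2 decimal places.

785.00

Sorted: 215, 302, 326, 397, 433, 519, 656, 684, 696, 777, 797, 804, 827, 853, 896.
n = 15.
r = (65/100)·(15 + 1) = 10.4.
Rank 10 is 777 and rank 11 is 797.
Interpolate: 777 + 0.4·(797 − 777) = 777 + 0.4·20 = 785.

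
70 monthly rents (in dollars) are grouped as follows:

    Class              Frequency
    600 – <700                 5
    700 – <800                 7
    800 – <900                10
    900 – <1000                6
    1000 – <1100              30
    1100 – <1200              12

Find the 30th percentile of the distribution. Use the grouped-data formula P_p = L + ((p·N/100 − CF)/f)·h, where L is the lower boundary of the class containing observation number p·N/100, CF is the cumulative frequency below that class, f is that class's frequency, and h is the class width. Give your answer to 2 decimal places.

890.00

N = 70; target position k = 30/100 · 70 = 21.
Cumulative frequencies: 5, 12, 22, 28, 58, 70.
Observation 21 falls in the class 800 – <900.
L = 800, CF = 12, f = 10, h = 100.
P30 = 800 + ((21 − 12)/10)·100 = 800 + 90 = 890.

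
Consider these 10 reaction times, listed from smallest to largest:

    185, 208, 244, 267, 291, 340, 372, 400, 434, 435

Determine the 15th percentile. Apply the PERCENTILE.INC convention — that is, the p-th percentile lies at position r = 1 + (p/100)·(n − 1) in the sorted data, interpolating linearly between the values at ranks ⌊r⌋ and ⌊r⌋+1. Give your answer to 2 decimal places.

220.60

n = 10.
r = 1 + (15/100)·(10 − 1) = 1 + 1.35 = 2.35.
Rank 2 is 208 and rank 3 is 244.
Interpolate: 208 + 0.35·(244 − 208) = 208 + 0.35·36 = 220.6.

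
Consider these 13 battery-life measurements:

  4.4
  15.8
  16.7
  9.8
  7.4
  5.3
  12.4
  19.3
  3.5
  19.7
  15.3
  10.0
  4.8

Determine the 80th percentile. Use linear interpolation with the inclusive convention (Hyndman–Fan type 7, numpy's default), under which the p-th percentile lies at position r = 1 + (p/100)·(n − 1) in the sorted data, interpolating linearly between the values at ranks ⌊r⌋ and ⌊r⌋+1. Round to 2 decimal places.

Sorted: 3.5, 4.4, 4.8, 5.3, 7.4, 9.8, 10.0, 12.4, 15.3, 15.8, 16.7, 19.3, 19.7.
n = 13.
r = 1 + (80/100)·(13 − 1) = 1 + 9.6 = 10.6.
Rank 10 is 15.8 and rank 11 is 16.7.
Interpolate: 15.8 + 0.6·(16.7 − 15.8) = 15.8 + 0.6·0.9 = 16.34.

16.34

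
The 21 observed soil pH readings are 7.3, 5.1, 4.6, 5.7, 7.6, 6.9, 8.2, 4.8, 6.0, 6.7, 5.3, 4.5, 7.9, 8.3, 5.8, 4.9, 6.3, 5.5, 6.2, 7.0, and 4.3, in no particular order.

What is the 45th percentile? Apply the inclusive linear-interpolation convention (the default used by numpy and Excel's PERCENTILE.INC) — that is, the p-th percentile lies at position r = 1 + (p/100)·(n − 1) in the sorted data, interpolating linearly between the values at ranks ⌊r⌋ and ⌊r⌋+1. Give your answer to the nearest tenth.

Sorted: 4.3, 4.5, 4.6, 4.8, 4.9, 5.1, 5.3, 5.5, 5.7, 5.8, 6.0, 6.2, 6.3, 6.7, 6.9, 7.0, 7.3, 7.6, 7.9, 8.2, 8.3.
n = 21.
r = 1 + (45/100)·(21 − 1) = 1 + 9 = 10.
r is an integer, so P45 is the value at rank 10: 5.8.

5.8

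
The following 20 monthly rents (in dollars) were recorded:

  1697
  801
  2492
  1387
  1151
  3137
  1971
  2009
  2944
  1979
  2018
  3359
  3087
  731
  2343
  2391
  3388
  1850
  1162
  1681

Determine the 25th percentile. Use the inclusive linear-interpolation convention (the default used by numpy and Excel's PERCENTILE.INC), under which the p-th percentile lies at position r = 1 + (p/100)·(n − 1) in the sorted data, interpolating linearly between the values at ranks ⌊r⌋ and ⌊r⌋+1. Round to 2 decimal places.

Sorted: 731, 801, 1151, 1162, 1387, 1681, 1697, 1850, 1971, 1979, 2009, 2018, 2343, 2391, 2492, 2944, 3087, 3137, 3359, 3388.
n = 20.
r = 1 + (25/100)·(20 − 1) = 1 + 4.75 = 5.75.
Rank 5 is 1387 and rank 6 is 1681.
Interpolate: 1387 + 0.75·(1681 − 1387) = 1387 + 0.75·294 = 1607.5.

1607.50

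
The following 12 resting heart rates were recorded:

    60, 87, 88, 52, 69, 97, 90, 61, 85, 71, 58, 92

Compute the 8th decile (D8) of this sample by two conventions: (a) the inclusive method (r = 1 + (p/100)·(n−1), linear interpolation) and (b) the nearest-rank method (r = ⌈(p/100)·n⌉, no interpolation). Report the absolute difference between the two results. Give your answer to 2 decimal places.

Sorted: 52, 58, 60, 61, 69, 71, 85, 87, 88, 90, 92, 97.
n = 12.
(a) r = 9.8; between ranks 9 (88) and 10 (90): 89.6.
(b) the nearest-rank method: rank 10 → 90.
|89.6 − 90| = 0.4.

0.40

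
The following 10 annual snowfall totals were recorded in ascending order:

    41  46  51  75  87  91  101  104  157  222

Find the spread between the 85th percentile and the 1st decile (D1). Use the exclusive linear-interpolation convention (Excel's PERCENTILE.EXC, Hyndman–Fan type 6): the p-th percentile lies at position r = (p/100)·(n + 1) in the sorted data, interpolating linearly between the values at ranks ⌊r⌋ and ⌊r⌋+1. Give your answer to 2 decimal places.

138.25

n = 10.
P10: r = 1.1; ranks 1–2 are 41, 46; interpolating gives 41.5.
P85: r = 9.35; ranks 9–10 are 157, 222; interpolating gives 179.75.
Difference: 179.75 − 41.5 = 138.25.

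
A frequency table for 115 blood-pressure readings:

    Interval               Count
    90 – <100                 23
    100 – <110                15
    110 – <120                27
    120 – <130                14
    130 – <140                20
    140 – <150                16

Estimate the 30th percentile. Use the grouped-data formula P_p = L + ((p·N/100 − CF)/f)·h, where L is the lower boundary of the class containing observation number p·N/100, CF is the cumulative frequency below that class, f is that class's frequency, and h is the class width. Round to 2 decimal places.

107.67

N = 115; target position k = 30/100 · 115 = 34.5.
Cumulative frequencies: 23, 38, 65, 79, 99, 115.
Observation 34.5 falls in the class 100 – <110.
L = 100, CF = 23, f = 15, h = 10.
P30 = 100 + ((34.5 − 23)/15)·10 = 100 + 7.66667 = 107.667.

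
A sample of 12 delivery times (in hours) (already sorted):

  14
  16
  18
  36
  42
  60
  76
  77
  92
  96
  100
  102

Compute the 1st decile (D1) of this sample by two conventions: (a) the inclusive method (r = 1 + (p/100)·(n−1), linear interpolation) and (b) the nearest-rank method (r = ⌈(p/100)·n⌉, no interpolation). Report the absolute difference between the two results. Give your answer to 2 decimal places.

n = 12.
(a) r = 2.1; between ranks 2 (16) and 3 (18): 16.2.
(b) the nearest-rank method: rank 2 → 16.
|16.2 − 16| = 0.2.

0.20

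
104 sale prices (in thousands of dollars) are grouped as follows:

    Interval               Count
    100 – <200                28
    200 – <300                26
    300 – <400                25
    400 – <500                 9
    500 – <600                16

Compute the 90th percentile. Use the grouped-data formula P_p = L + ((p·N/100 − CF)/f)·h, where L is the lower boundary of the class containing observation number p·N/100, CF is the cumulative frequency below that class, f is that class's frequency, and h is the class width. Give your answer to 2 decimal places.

535.00

N = 104; target position k = 90/100 · 104 = 93.6.
Cumulative frequencies: 28, 54, 79, 88, 104.
Observation 93.6 falls in the class 500 – <600.
L = 500, CF = 88, f = 16, h = 100.
P90 = 500 + ((93.6 − 88)/16)·100 = 500 + 35 = 535.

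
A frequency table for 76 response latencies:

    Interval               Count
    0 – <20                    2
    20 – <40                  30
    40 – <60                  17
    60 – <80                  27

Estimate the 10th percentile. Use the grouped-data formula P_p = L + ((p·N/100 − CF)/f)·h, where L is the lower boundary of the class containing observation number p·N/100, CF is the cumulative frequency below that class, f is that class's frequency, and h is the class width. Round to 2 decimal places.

N = 76; target position k = 10/100 · 76 = 7.6.
Cumulative frequencies: 2, 32, 49, 76.
Observation 7.6 falls in the class 20 – <40.
L = 20, CF = 2, f = 30, h = 20.
P10 = 20 + ((7.6 − 2)/30)·20 = 20 + 3.73333 = 23.7333.

23.73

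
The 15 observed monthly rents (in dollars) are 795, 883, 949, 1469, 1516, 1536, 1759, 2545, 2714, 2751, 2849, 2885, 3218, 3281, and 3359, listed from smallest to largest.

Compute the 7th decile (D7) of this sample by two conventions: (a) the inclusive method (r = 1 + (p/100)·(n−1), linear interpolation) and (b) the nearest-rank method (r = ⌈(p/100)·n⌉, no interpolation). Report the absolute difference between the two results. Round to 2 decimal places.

19.60

n = 15.
(a) r = 10.8; between ranks 10 (2751) and 11 (2849): 2829.4.
(b) the nearest-rank method: rank 11 → 2849.
|2829.4 − 2849| = 19.6.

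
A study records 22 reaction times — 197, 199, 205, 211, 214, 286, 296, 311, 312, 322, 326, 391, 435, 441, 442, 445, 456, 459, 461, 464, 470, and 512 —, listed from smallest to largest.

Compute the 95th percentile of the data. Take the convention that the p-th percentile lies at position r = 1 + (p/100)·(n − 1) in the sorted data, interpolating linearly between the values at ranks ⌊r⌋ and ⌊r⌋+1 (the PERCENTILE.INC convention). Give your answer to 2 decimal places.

469.70

n = 22.
r = 1 + (95/100)·(22 − 1) = 1 + 19.95 = 20.95.
Rank 20 is 464 and rank 21 is 470.
Interpolate: 464 + 0.95·(470 − 464) = 464 + 0.95·6 = 469.7.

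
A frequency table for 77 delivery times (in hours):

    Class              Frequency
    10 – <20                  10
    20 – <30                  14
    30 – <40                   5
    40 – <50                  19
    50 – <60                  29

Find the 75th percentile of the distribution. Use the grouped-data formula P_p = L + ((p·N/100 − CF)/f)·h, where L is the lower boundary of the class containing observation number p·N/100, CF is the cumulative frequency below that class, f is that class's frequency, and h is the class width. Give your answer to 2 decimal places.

53.36

N = 77; target position k = 75/100 · 77 = 57.75.
Cumulative frequencies: 10, 24, 29, 48, 77.
Observation 57.75 falls in the class 50 – <60.
L = 50, CF = 48, f = 29, h = 10.
P75 = 50 + ((57.75 − 48)/29)·10 = 50 + 3.36207 = 53.3621.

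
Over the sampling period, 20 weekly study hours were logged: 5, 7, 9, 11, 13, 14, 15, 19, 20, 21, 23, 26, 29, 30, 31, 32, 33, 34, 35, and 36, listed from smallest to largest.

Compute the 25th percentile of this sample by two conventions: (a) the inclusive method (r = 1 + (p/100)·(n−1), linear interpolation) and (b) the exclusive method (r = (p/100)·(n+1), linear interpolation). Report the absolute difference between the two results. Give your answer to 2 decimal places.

0.50

n = 20.
(a) r = 5.75; between ranks 5 (13) and 6 (14): 13.75.
(b) r = 5.25; between ranks 5 (13) and 6 (14): 13.25.
|13.75 − 13.25| = 0.5.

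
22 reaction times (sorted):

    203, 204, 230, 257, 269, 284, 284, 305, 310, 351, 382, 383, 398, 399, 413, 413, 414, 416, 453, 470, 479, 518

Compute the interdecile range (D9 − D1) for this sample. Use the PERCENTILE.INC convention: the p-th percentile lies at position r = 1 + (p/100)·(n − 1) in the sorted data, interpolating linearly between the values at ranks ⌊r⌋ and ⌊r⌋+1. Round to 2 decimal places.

n = 22.
P10: r = 3.1; ranks 3–4 are 230, 257; interpolating gives 232.7.
P90: r = 19.9; ranks 19–20 are 453, 470; interpolating gives 468.3.
Difference: 468.3 − 232.7 = 235.6.

235.60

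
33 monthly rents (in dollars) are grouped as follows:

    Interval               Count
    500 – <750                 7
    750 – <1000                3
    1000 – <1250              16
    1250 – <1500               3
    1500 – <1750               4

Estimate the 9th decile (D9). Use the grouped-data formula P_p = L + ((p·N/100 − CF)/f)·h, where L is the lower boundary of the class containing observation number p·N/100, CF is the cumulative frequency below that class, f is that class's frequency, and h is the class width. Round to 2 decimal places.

1543.75

N = 33; target position k = 90/100 · 33 = 29.7.
Cumulative frequencies: 7, 10, 26, 29, 33.
Observation 29.7 falls in the class 1500 – <1750.
L = 1500, CF = 29, f = 4, h = 250.
P90 = 1500 + ((29.7 − 29)/4)·250 = 1500 + 43.75 = 1543.75.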